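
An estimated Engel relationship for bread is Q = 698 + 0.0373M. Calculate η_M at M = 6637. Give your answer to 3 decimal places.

At M = 6637: Q = 945.560.
dQ/dM = 0.0373.
η = (dQ/dM)·(M/Q) = 0.0373 × (6637/945.560) = 0.262.

0.262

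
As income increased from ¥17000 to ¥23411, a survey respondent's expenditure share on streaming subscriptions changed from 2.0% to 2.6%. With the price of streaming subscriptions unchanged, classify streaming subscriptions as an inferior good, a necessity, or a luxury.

luxury

The budget share rises as income rises, so η > 1.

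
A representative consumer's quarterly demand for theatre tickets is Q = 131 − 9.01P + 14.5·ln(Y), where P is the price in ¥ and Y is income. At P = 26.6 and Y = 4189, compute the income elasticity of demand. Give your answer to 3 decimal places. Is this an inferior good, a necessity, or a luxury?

1.182 (luxury)

At P = 26.6, Y = 4189: Q = 12.267.
Holding P constant, ∂Q/∂Y = 14.5/Y = 0.00346145.
η_Y = (∂Q/∂Y)·(Y/Q) = 0.00346145 × (4189/12.267) = 1.182.
Since η > 1, this is a luxury.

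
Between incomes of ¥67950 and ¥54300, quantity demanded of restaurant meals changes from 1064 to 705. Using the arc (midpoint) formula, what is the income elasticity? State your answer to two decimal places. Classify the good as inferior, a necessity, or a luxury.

1.82 (luxury)

ΔQ = 705 − 1064 = -359; midpoint Q̄ = (1064 + 705)/2 = 884.5.
ΔI = 54300 − 67950 = -13650; midpoint Ī = (67950 + 54300)/2 = 61125.
η = (ΔQ/Q̄) ÷ (ΔI/Ī) = (-359/884.5) ÷ (-13650/61125) = 1.82.
η > 1 ⇒ luxury.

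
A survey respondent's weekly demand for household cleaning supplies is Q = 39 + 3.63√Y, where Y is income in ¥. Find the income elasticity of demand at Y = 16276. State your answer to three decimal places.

0.461

At Y = 16276: Q = 502.106.
dQ/dY = 3.63/(2√Y) = 0.0142267 at this income.
η = (dQ/dY)·(Y/Q) = 0.0142267 × (16276/502.106) = 0.461.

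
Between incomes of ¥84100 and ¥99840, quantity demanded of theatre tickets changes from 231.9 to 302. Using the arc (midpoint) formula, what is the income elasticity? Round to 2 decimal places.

ΔQ = 302 − 231.9 = 70.1; midpoint Q̄ = (231.9 + 302)/2 = 266.95.
ΔI = 99840 − 84100 = 15740; midpoint Ī = (84100 + 99840)/2 = 91970.
η = (ΔQ/Q̄) ÷ (ΔI/Ī) = (70.1/266.95) ÷ (15740/91970) = 1.53.

1.53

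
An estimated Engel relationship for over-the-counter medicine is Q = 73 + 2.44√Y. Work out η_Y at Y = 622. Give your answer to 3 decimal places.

0.227

At Y = 622: Q = 133.853.
dQ/dY = 2.44/(2√Y) = 0.0489175 at this income.
η = (dQ/dY)·(Y/Q) = 0.0489175 × (622/133.853) = 0.227.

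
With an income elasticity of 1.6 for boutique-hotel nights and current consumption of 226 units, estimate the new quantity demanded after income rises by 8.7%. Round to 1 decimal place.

257.5

%ΔQ ≈ η × %ΔI = 1.6 × 8.7% = 13.92%.
New Q ≈ 226 × (1 + 0.1392) = 257.5.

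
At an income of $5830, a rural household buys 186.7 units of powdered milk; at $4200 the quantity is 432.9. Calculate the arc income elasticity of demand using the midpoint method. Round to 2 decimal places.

ΔQ = 432.9 − 186.7 = 246.2; midpoint Q̄ = (186.7 + 432.9)/2 = 309.8.
ΔI = 4200 − 5830 = -1630; midpoint Ī = (5830 + 4200)/2 = 5015.
η = (ΔQ/Q̄) ÷ (ΔI/Ī) = (246.2/309.8) ÷ (-1630/5015) = -2.45.

-2.45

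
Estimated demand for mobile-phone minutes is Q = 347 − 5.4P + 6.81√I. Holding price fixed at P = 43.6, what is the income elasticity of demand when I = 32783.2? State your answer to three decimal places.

0.459

At P = 43.6, I = 32783.2: Q = 1344.588.
Holding P constant, ∂Q/∂I = 6.81/(2√I) = 0.0188058.
η_I = (∂Q/∂I)·(I/Q) = 0.0188058 × (32783.2/1344.588) = 0.459.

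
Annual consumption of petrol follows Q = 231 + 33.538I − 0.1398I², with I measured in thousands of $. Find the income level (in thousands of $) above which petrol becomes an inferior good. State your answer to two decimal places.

119.95

dQ/dI = 33.538 − 0.2796I.
The good is inferior where dQ/dI < 0. Setting dQ/dI = 0 gives I = 33.538 / 0.2796 = 119.95.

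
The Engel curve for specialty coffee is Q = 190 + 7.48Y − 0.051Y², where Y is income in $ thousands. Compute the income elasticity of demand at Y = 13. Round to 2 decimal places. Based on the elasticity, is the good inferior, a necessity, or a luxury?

At Y = 13: Q = 278.6210.
dQ/dY = 7.48 − 0.102Y = 6.15400.
η = (dQ/dY)·(Y/Q) = 6.15400 × (13/278.6210) = 0.29.
0 < η < 1 ⇒ necessity.

0.29 (necessity)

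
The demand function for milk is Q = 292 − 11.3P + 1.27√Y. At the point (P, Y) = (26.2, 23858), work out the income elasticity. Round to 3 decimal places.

At P = 26.2, Y = 23858: Q = 192.105.
Holding P constant, ∂Q/∂Y = 1.27/(2√Y) = 0.00411109.
η_Y = (∂Q/∂Y)·(Y/Q) = 0.00411109 × (23858/192.105) = 0.511.

0.511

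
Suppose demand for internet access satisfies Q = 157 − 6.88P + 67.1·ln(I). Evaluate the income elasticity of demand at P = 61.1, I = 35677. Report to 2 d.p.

At P = 61.1, I = 35677: Q = 439.992.
Holding P constant, ∂Q/∂I = 67.1/I = 0.00188076.
η_I = (∂Q/∂I)·(I/Q) = 0.00188076 × (35677/439.992) = 0.15.

0.15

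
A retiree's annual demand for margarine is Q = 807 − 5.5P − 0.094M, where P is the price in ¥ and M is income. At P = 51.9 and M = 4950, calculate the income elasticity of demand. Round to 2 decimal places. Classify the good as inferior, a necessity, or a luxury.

At P = 51.9, M = 4950: Q = 56.250.
Holding P constant, ∂Q/∂M = −0.094.
η_M = (∂Q/∂M)·(M/Q) = -0.094 × (4950/56.250) = -8.27.
Since η < 0, this is an inferior good.

-8.27 (inferior good)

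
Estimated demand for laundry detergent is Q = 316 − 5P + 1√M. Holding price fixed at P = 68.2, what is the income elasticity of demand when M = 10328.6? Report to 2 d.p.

At P = 68.2, M = 10328.6: Q = 76.630.
Holding P constant, ∂Q/∂M = 1/(2√M) = 0.00491982.
η_M = (∂Q/∂M)·(M/Q) = 0.00491982 × (10328.6/76.630) = 0.66.

0.66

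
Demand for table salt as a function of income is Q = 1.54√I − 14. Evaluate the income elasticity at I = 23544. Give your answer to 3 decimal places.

At I = 23544: Q = 222.298.
dQ/dI = 1.54/(2√I) = 0.00501823 at this income.
η = (dQ/dI)·(I/Q) = 0.00501823 × (23544/222.298) = 0.531.

0.531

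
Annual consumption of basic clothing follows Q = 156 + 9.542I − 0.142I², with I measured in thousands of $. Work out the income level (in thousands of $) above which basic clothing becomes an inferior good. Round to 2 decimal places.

33.60

dQ/dI = 9.542 − 0.284I.
The good is inferior where dQ/dI < 0. Setting dQ/dI = 0 gives I = 9.542 / 0.284 = 33.60.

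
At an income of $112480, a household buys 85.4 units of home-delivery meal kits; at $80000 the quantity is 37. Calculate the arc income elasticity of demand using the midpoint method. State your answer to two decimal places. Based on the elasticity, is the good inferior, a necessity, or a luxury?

ΔQ = 37 − 85.4 = -48.4; midpoint Q̄ = (85.4 + 37)/2 = 61.2.
ΔI = 80000 − 112480 = -32480; midpoint Ī = (112480 + 80000)/2 = 96240.
η = (ΔQ/Q̄) ÷ (ΔI/Ī) = (-48.4/61.2) ÷ (-32480/96240) = 2.34.
η > 1 ⇒ luxury.

2.34 (luxury)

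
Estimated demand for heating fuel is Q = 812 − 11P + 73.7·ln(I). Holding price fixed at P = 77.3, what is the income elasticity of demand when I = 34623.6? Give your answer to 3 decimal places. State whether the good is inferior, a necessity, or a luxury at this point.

0.101 (necessity)

At P = 77.3, I = 34623.6: Q = 732.034.
Holding P constant, ∂Q/∂I = 73.7/I = 0.00212861.
η_I = (∂Q/∂I)·(I/Q) = 0.00212861 × (34623.6/732.034) = 0.101.
Since 0 < η < 1, this is a necessity.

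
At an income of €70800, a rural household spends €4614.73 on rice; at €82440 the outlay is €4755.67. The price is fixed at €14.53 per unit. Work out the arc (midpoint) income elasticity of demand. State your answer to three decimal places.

0.198

With a constant price, Q₁ = 4614.73/14.53 = 317.600 and Q₂ = 4755.67/14.53 = 327.300 (equivalently, work directly with expenditure since P cancels).
Midpoint %ΔQ = (4755.67 − 4614.73)/4685.20 = 0.03008; midpoint %ΔI = (82440 − 70800)/76620 = 0.15192.
η = 0.03008 / 0.15192 = 0.198.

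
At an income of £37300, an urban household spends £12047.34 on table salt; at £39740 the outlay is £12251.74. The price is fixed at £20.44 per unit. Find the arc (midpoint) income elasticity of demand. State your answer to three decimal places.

0.266

With a constant price, Q₁ = 12047.34/20.44 = 589.400 and Q₂ = 12251.74/20.44 = 599.400 (equivalently, work directly with expenditure since P cancels).
Midpoint %ΔQ = (12251.74 − 12047.34)/12149.54 = 0.01682; midpoint %ΔI = (39740 − 37300)/38520 = 0.06334.
η = 0.01682 / 0.06334 = 0.266.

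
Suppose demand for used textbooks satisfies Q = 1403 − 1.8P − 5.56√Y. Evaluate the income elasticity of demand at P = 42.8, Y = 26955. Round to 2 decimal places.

At P = 42.8, Y = 26955: Q = 413.120.
Holding P constant, ∂Q/∂Y = -5.56/(2√Y) = -0.0169327.
η_Y = (∂Q/∂Y)·(Y/Q) = -0.0169327 × (26955/413.120) = -1.10.

-1.10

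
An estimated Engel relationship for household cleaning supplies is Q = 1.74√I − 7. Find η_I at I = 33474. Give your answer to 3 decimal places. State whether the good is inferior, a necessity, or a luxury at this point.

0.511 (necessity)

At I = 33474: Q = 311.349.
dQ/dI = 1.74/(2√I) = 0.00475516 at this income.
η = (dQ/dI)·(I/Q) = 0.00475516 × (33474/311.349) = 0.511.
Since 0 < η < 1, the good is a necessity.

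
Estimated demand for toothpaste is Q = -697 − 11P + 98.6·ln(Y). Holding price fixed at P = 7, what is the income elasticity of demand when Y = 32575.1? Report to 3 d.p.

0.393

At P = 7, Y = 32575.1: Q = 250.583.
Holding P constant, ∂Q/∂Y = 98.6/Y = 0.00302685.
η_Y = (∂Q/∂Y)·(Y/Q) = 0.00302685 × (32575.1/250.583) = 0.393.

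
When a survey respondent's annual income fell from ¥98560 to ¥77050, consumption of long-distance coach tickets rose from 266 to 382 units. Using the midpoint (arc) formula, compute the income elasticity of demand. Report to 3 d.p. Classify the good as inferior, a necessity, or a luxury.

ΔQ = 382 − 266 = 116; midpoint Q̄ = (266 + 382)/2 = 324.
ΔI = 77050 − 98560 = -21510; midpoint Ī = (98560 + 77050)/2 = 87805.
η = (ΔQ/Q̄) ÷ (ΔI/Ī) = (116/324) ÷ (-21510/87805) = -1.461.
η < 0 ⇒ inferior good.

-1.461 (inferior good)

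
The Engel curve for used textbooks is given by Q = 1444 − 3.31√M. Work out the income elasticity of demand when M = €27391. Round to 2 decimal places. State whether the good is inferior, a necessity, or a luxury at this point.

-0.31 (inferior good)

At M = 27391: Q = 896.188.
dQ/dM = -3.31/(2√M) = -0.00999986 at this income.
η = (dQ/dM)·(M/Q) = -0.00999986 × (27391/896.188) = -0.31.
Since η < 0, the good is an inferior good.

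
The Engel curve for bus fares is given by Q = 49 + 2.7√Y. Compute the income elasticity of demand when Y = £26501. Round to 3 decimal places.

At Y = 26501: Q = 488.536.
dQ/dY = 2.7/(2√Y) = 0.00829283 at this income.
η = (dQ/dY)·(Y/Q) = 0.00829283 × (26501/488.536) = 0.450.

0.450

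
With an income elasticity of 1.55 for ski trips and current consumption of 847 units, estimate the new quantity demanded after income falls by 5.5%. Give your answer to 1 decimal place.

%ΔQ ≈ η × %ΔI = 1.55 × (-5.5%) = -8.525%.
New Q ≈ 847 × (1 − 0.08525) = 774.8.

774.8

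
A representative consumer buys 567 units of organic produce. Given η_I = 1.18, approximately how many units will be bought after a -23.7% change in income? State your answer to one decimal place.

%ΔQ ≈ η × %ΔI = 1.18 × (-23.7%) = -27.966%.
New Q ≈ 567 × (1 − 0.27966) = 408.4.

408.4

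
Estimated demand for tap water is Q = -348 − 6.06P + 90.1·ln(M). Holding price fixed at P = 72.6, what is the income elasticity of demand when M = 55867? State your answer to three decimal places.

At P = 72.6, M = 55867: Q = 196.903.
Holding P constant, ∂Q/∂M = 90.1/M = 0.00161276.
η_M = (∂Q/∂M)·(M/Q) = 0.00161276 × (55867/196.903) = 0.458.

0.458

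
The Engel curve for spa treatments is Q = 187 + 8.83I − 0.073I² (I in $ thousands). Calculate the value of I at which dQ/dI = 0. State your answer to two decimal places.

60.48

dQ/dI = 8.83 − 0.146I.
The good is inferior where dQ/dI < 0. Setting dQ/dI = 0 gives I = 8.83 / 0.146 = 60.48.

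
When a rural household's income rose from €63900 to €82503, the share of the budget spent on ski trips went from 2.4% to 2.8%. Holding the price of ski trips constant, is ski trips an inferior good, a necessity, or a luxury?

luxury

The budget share rises as income rises, so η > 1.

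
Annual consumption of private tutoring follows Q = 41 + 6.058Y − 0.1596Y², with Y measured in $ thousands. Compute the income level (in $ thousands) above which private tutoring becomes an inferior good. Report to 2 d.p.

dQ/dY = 6.058 − 0.3192Y.
The good is inferior where dQ/dY < 0. Setting dQ/dY = 0 gives Y = 6.058 / 0.3192 = 18.98.

18.98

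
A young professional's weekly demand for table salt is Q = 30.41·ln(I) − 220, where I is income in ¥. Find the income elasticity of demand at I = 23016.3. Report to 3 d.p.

At I = 23016.3: Q = 85.437.
dQ/dI = 30.41/I = 0.00132124 at this income.
η = (dQ/dI)·(I/Q) = 0.00132124 × (23016.3/85.437) = 0.356.

0.356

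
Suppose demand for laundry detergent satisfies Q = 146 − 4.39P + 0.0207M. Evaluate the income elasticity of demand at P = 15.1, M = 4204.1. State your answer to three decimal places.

0.522

At P = 15.1, M = 4204.1: Q = 166.736.
Holding P constant, ∂Q/∂M = 0.0207.
η_M = (∂Q/∂M)·(M/Q) = 0.0207 × (4204.1/166.736) = 0.522.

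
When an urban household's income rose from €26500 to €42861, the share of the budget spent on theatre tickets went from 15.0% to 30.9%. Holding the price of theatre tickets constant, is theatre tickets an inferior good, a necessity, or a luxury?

The budget share rises as income rises, so η > 1.

luxury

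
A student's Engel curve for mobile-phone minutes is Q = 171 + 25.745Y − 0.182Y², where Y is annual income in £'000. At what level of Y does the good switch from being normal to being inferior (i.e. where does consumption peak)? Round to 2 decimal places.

dQ/dY = 25.745 − 0.364Y.
The good is inferior where dQ/dY < 0. Setting dQ/dY = 0 gives Y = 25.745 / 0.364 = 70.73.

70.73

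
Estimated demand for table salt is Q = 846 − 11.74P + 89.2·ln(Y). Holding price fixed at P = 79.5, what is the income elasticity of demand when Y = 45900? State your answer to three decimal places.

At P = 79.5, Y = 45900: Q = 870.162.
Holding P constant, ∂Q/∂Y = 89.2/Y = 0.00194336.
η_Y = (∂Q/∂Y)·(Y/Q) = 0.00194336 × (45900/870.162) = 0.103.

0.103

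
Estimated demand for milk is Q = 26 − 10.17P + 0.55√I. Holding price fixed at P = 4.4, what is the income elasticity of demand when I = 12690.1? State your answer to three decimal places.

At P = 4.4, I = 12690.1: Q = 43.210.
Holding P constant, ∂Q/∂I = 0.55/(2√I) = 0.00244118.
η_I = (∂Q/∂I)·(I/Q) = 0.00244118 × (12690.1/43.210) = 0.717.

0.717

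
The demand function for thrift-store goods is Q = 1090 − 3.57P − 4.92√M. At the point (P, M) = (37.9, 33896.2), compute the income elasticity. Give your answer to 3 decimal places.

At P = 37.9, M = 33896.2: Q = 48.880.
Holding P constant, ∂Q/∂M = -4.92/(2√M) = -0.0133616.
η_M = (∂Q/∂M)·(M/Q) = -0.0133616 × (33896.2/48.880) = -9.266.

-9.266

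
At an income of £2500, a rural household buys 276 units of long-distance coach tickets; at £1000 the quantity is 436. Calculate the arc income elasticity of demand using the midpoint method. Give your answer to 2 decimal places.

-0.52

ΔQ = 436 − 276 = 160; midpoint Q̄ = (276 + 436)/2 = 356.
ΔI = 1000 − 2500 = -1500; midpoint Ī = (2500 + 1000)/2 = 1750.
η = (ΔQ/Q̄) ÷ (ΔI/Ī) = (160/356) ÷ (-1500/1750) = -0.52.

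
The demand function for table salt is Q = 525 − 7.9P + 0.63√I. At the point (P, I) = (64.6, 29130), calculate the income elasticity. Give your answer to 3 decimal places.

At P = 64.6, I = 29130: Q = 122.185.
Holding P constant, ∂Q/∂I = 0.63/(2√I) = 0.00184561.
η_I = (∂Q/∂I)·(I/Q) = 0.00184561 × (29130/122.185) = 0.440.

0.440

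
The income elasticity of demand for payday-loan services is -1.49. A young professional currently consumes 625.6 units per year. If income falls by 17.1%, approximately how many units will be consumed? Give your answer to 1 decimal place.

%ΔQ ≈ η × %ΔI = -1.49 × (-17.1%) = 25.479%.
New Q ≈ 625.6 × (1 + 0.25479) = 785.0.

785.0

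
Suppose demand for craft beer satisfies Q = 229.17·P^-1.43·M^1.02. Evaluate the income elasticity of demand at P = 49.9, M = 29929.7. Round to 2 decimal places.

1.02

For a multiplicative demand Q = A·P^α·M^β, the income elasticity is β everywhere.
Here β = 1.02, so η = 1.02.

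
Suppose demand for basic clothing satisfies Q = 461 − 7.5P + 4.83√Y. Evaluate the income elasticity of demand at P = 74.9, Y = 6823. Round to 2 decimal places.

0.67

At P = 74.9, Y = 6823: Q = 298.215.
Holding P constant, ∂Q/∂Y = 4.83/(2√Y) = 0.0292368.
η_Y = (∂Q/∂Y)·(Y/Q) = 0.0292368 × (6823/298.215) = 0.67.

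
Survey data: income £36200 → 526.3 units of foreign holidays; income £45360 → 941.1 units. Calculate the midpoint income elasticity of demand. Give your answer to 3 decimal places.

ΔQ = 941.1 − 526.3 = 414.8; midpoint Q̄ = (526.3 + 941.1)/2 = 733.7.
ΔI = 45360 − 36200 = 9160; midpoint Ī = (36200 + 45360)/2 = 40780.
η = (ΔQ/Q̄) ÷ (ΔI/Ī) = (414.8/733.7) ÷ (9160/40780) = 2.517.

2.517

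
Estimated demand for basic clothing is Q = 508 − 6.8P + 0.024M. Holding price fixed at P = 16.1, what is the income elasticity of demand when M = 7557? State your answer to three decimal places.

At P = 16.1, M = 7557: Q = 579.888.
Holding P constant, ∂Q/∂M = 0.024.
η_M = (∂Q/∂M)·(M/Q) = 0.024 × (7557/579.888) = 0.313.

0.313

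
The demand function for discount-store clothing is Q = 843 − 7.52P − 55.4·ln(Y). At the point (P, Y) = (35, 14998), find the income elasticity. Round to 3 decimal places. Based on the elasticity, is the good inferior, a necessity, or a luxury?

At P = 35, Y = 14998: Q = 47.092.
Holding P constant, ∂Q/∂Y = -55.4/Y = -0.00369383.
η_Y = (∂Q/∂Y)·(Y/Q) = -0.00369383 × (14998/47.092) = -1.176.
Since η < 0, this is an inferior good.

-1.176 (inferior good)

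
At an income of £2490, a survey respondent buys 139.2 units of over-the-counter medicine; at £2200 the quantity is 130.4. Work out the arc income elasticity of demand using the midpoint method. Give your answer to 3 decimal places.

ΔQ = 130.4 − 139.2 = -8.8; midpoint Q̄ = (139.2 + 130.4)/2 = 134.8.
ΔI = 2200 − 2490 = -290; midpoint Ī = (2490 + 2200)/2 = 2345.
η = (ΔQ/Q̄) ÷ (ΔI/Ī) = (-8.8/134.8) ÷ (-290/2345) = 0.528.

0.528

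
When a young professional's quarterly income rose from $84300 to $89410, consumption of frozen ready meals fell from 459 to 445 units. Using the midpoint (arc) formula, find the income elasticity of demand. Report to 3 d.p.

-0.526

ΔQ = 445 − 459 = -14; midpoint Q̄ = (459 + 445)/2 = 452.
ΔI = 89410 − 84300 = 5110; midpoint Ī = (84300 + 89410)/2 = 86855.
η = (ΔQ/Q̄) ÷ (ΔI/Ī) = (-14/452) ÷ (5110/86855) = -0.526.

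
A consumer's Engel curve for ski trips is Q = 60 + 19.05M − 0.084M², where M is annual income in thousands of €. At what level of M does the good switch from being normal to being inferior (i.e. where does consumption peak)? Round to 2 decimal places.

dQ/dM = 19.05 − 0.168M.
The good is inferior where dQ/dM < 0. Setting dQ/dM = 0 gives M = 19.05 / 0.168 = 113.39.

113.39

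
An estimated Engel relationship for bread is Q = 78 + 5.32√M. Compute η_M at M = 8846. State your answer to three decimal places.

At M = 8846: Q = 578.363.
dQ/dM = 5.32/(2√M) = 0.0282819 at this income.
η = (dQ/dM)·(M/Q) = 0.0282819 × (8846/578.363) = 0.433.

0.433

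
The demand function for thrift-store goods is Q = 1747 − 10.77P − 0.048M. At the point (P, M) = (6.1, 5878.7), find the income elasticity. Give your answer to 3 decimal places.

-0.202

At P = 6.1, M = 5878.7: Q = 1399.125.
Holding P constant, ∂Q/∂M = −0.048.
η_M = (∂Q/∂M)·(M/Q) = -0.048 × (5878.7/1399.125) = -0.202.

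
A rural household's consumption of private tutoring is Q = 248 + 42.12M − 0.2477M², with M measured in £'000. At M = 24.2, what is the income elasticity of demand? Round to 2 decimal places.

At M = 24.2: Q = 1122.2410.
dQ/dM = 42.12 − 0.4954M = 30.13132.
η = (dQ/dM)·(M/Q) = 30.13132 × (24.2/1122.2410) = 0.65.

0.65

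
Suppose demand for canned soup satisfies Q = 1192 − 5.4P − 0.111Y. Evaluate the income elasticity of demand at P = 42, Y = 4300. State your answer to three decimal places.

At P = 42, Y = 4300: Q = 487.900.
Holding P constant, ∂Q/∂Y = −0.111.
η_Y = (∂Q/∂Y)·(Y/Q) = -0.111 × (4300/487.900) = -0.978.

-0.978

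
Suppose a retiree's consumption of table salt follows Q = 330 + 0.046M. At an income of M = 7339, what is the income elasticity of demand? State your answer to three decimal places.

0.506

At M = 7339: Q = 667.594.
dQ/dM = 0.046.
η = (dQ/dM)·(M/Q) = 0.046 × (7339/667.594) = 0.506.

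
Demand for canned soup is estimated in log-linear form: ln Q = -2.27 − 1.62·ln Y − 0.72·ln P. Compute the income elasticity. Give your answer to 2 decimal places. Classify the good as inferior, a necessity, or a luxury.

In a log-linear demand, the coefficient on ln Y is the income elasticity.
So η = -1.62.
η < 0 ⇒ inferior good.

-1.62 (inferior good)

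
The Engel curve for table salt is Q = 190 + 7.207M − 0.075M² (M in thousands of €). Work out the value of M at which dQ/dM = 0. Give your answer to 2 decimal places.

48.05

dQ/dM = 7.207 − 0.15M.
The good is inferior where dQ/dM < 0. Setting dQ/dM = 0 gives M = 7.207 / 0.15 = 48.05.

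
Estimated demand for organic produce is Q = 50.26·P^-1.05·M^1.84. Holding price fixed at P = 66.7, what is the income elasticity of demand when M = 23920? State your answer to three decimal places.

For a multiplicative demand Q = A·P^α·M^β, the income elasticity is β everywhere.
Here β = 1.84, so η = 1.840.

1.840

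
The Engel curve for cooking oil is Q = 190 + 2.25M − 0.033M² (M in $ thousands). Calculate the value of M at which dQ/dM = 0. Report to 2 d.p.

dQ/dM = 2.25 − 0.066M.
The good is inferior where dQ/dM < 0. Setting dQ/dM = 0 gives M = 2.25 / 0.066 = 34.09.

34.09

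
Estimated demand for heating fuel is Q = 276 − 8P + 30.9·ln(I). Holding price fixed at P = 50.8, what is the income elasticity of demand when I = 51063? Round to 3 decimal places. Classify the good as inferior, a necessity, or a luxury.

0.151 (necessity)

At P = 50.8, I = 51063: Q = 204.581.
Holding P constant, ∂Q/∂I = 30.9/I = 0.000605135.
η_I = (∂Q/∂I)·(I/Q) = 0.000605135 × (51063/204.581) = 0.151.
Since 0 < η < 1, this is a necessity.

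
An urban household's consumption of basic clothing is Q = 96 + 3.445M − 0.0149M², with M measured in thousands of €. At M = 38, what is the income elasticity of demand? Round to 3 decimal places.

0.428

At M = 38: Q = 205.3944.
dQ/dM = 3.445 − 0.0298M = 2.31260.
η = (dQ/dM)·(M/Q) = 2.31260 × (38/205.3944) = 0.428.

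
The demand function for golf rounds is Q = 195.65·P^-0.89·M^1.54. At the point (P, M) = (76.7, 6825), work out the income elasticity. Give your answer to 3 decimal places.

1.540

For a multiplicative demand Q = A·P^α·M^β, the income elasticity is β everywhere.
Here β = 1.54, so η = 1.540.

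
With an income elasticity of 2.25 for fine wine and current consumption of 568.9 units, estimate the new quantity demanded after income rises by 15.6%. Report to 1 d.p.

%ΔQ ≈ η × %ΔI = 2.25 × 15.6% = 35.1%.
New Q ≈ 568.9 × (1 + 0.351) = 768.6.

768.6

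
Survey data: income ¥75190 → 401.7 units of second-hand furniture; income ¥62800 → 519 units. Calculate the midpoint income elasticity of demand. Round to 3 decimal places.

ΔQ = 519 − 401.7 = 117.3; midpoint Q̄ = (401.7 + 519)/2 = 460.35.
ΔI = 62800 − 75190 = -12390; midpoint Ī = (75190 + 62800)/2 = 68995.
η = (ΔQ/Q̄) ÷ (ΔI/Ī) = (117.3/460.35) ÷ (-12390/68995) = -1.419.

-1.419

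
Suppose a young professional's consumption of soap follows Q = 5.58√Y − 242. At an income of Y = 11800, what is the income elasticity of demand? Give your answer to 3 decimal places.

At Y = 11800: Q = 364.143.
dQ/dY = 5.58/(2√Y) = 0.025684 at this income.
η = (dQ/dY)·(Y/Q) = 0.025684 × (11800/364.143) = 0.832.

0.832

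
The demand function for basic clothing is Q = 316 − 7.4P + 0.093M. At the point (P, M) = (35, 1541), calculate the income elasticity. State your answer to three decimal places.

0.715

At P = 35, M = 1541: Q = 200.313.
Holding P constant, ∂Q/∂M = 0.093.
η_M = (∂Q/∂M)·(M/Q) = 0.093 × (1541/200.313) = 0.715.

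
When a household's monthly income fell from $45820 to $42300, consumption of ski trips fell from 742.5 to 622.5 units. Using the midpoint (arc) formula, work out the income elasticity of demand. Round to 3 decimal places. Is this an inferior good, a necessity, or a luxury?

ΔQ = 622.5 − 742.5 = -120; midpoint Q̄ = (742.5 + 622.5)/2 = 682.5.
ΔI = 42300 − 45820 = -3520; midpoint Ī = (45820 + 42300)/2 = 44060.
η = (ΔQ/Q̄) ÷ (ΔI/Ī) = (-120/682.5) ÷ (-3520/44060) = 2.201.
η > 1 ⇒ luxury.

2.201 (luxury)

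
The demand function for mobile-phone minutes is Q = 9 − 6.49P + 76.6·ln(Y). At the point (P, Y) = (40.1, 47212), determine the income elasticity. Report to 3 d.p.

0.134

At P = 40.1, Y = 47212: Q = 573.151.
Holding P constant, ∂Q/∂Y = 76.6/Y = 0.00162247.
η_Y = (∂Q/∂Y)·(Y/Q) = 0.00162247 × (47212/573.151) = 0.134.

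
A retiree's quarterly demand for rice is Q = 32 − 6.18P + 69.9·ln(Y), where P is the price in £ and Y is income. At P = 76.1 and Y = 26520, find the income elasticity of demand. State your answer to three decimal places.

0.255

At P = 76.1, Y = 26520: Q = 273.679.
Holding P constant, ∂Q/∂Y = 69.9/Y = 0.00263575.
η_Y = (∂Q/∂Y)·(Y/Q) = 0.00263575 × (26520/273.679) = 0.255.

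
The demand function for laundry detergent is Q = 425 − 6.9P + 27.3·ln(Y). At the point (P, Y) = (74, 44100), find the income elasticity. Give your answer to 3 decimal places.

At P = 74, Y = 44100: Q = 206.352.
Holding P constant, ∂Q/∂Y = 27.3/Y = 0.000619048.
η_Y = (∂Q/∂Y)·(Y/Q) = 0.000619048 × (44100/206.352) = 0.132.

0.132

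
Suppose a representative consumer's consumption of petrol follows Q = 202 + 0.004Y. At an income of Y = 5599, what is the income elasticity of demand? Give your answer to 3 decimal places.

At Y = 5599: Q = 224.396.
dQ/dY = 0.004.
η = (dQ/dY)·(Y/Q) = 0.004 × (5599/224.396) = 0.100.

0.100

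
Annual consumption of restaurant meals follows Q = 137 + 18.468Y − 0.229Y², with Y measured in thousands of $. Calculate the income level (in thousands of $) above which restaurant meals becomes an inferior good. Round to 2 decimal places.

dQ/dY = 18.468 − 0.458Y.
The good is inferior where dQ/dY < 0. Setting dQ/dY = 0 gives Y = 18.468 / 0.458 = 40.32.

40.32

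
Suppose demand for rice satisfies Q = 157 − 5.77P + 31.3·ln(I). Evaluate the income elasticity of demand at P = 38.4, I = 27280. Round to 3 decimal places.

At P = 38.4, I = 27280: Q = 255.127.
Holding P constant, ∂Q/∂I = 31.3/I = 0.00114736.
η_I = (∂Q/∂I)·(I/Q) = 0.00114736 × (27280/255.127) = 0.123.

0.123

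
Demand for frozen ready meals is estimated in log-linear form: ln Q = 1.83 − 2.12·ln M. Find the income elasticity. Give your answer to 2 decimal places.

-2.12

In a log-linear demand, the coefficient on ln M is the income elasticity.
So η = -2.12.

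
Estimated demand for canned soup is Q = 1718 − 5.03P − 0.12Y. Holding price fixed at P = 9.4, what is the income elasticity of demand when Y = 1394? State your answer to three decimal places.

At P = 9.4, Y = 1394: Q = 1503.438.
Holding P constant, ∂Q/∂Y = −0.12.
η_Y = (∂Q/∂Y)·(Y/Q) = -0.12 × (1394/1503.438) = -0.111.

-0.111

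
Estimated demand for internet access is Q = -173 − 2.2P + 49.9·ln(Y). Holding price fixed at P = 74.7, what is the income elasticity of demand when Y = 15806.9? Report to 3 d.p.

0.344

At P = 74.7, Y = 15806.9: Q = 145.103.
Holding P constant, ∂Q/∂Y = 49.9/Y = 0.00315685.
η_Y = (∂Q/∂Y)·(Y/Q) = 0.00315685 × (15806.9/145.103) = 0.344.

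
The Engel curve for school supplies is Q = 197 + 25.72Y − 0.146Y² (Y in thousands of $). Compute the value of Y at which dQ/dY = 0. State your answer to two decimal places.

88.08

dQ/dY = 25.72 − 0.292Y.
The good is inferior where dQ/dY < 0. Setting dQ/dY = 0 gives Y = 25.72 / 0.292 = 88.08.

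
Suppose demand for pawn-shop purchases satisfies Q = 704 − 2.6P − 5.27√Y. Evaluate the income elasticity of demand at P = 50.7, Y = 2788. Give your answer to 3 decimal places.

At P = 50.7, Y = 2788: Q = 293.916.
Holding P constant, ∂Q/∂Y = -5.27/(2√Y) = -0.0499039.
η_Y = (∂Q/∂Y)·(Y/Q) = -0.0499039 × (2788/293.916) = -0.473.

-0.473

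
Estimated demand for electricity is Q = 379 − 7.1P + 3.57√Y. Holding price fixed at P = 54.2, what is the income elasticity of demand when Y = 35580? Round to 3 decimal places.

At P = 54.2, Y = 35580: Q = 667.577.
Holding P constant, ∂Q/∂Y = 3.57/(2√Y) = 0.00946314.
η_Y = (∂Q/∂Y)·(Y/Q) = 0.00946314 × (35580/667.577) = 0.504.

0.504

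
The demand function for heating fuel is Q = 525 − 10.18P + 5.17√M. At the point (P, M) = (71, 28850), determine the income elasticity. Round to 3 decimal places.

0.645

At P = 71, M = 28850: Q = 680.359.
Holding P constant, ∂Q/∂M = 5.17/(2√M) = 0.0152191.
η_M = (∂Q/∂M)·(M/Q) = 0.0152191 × (28850/680.359) = 0.645.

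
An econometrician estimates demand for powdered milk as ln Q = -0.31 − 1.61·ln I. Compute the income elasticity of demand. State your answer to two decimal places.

In a log-linear demand, the coefficient on ln I is the income elasticity.
So η = -1.61.

-1.61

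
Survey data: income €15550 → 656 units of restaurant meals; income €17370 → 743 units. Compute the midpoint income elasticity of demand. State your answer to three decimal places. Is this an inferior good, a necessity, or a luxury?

1.125 (luxury)

ΔQ = 743 − 656 = 87; midpoint Q̄ = (656 + 743)/2 = 699.5.
ΔI = 17370 − 15550 = 1820; midpoint Ī = (15550 + 17370)/2 = 16460.
η = (ΔQ/Q̄) ÷ (ΔI/Ī) = (87/699.5) ÷ (1820/16460) = 1.125.
η > 1 ⇒ luxury.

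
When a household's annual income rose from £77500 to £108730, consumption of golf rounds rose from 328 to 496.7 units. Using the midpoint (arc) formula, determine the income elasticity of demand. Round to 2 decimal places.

ΔQ = 496.7 − 328 = 168.7; midpoint Q̄ = (328 + 496.7)/2 = 412.35.
ΔI = 108730 − 77500 = 31230; midpoint Ī = (77500 + 108730)/2 = 93115.
η = (ΔQ/Q̄) ÷ (ΔI/Ī) = (168.7/412.35) ÷ (31230/93115) = 1.22.

1.22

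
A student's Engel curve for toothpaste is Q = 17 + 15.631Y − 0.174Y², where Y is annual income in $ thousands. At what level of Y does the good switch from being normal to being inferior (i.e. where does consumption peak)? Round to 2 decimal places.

44.92

dQ/dY = 15.631 − 0.348Y.
The good is inferior where dQ/dY < 0. Setting dQ/dY = 0 gives Y = 15.631 / 0.348 = 44.92.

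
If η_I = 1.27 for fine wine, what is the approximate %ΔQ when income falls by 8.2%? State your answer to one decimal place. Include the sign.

-10.4%

%ΔQ ≈ η × %ΔI = 1.27 × (-8.2%) = -10.4%.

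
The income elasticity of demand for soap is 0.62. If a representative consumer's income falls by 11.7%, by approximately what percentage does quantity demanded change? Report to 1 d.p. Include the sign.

-7.3%

%ΔQ ≈ η × %ΔI = 0.62 × (-11.7%) = -7.3%.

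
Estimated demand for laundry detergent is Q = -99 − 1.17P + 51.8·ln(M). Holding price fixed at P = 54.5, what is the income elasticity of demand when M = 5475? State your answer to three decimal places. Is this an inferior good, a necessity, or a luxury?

At P = 54.5, M = 5475: Q = 283.127.
Holding P constant, ∂Q/∂M = 51.8/M = 0.00946119.
η_M = (∂Q/∂M)·(M/Q) = 0.00946119 × (5475/283.127) = 0.183.
Since 0 < η < 1, this is a necessity.

0.183 (necessity)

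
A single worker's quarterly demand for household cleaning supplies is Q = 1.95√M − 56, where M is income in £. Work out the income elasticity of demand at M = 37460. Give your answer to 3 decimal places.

0.587

At M = 37460: Q = 321.414.
dQ/dM = 1.95/(2√M) = 0.00503757 at this income.
η = (dQ/dM)·(M/Q) = 0.00503757 × (37460/321.414) = 0.587.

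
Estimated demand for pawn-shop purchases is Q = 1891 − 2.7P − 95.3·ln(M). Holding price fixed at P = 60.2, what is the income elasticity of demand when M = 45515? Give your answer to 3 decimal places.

-0.135

At P = 60.2, M = 45515: Q = 706.292.
Holding P constant, ∂Q/∂M = -95.3/M = -0.00209382.
η_M = (∂Q/∂M)·(M/Q) = -0.00209382 × (45515/706.292) = -0.135.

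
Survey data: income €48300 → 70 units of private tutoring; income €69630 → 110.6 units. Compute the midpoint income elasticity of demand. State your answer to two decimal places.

ΔQ = 110.6 − 70 = 40.6; midpoint Q̄ = (70 + 110.6)/2 = 90.3.
ΔI = 69630 − 48300 = 21330; midpoint Ī = (48300 + 69630)/2 = 58965.
η = (ΔQ/Q̄) ÷ (ΔI/Ī) = (40.6/90.3) ÷ (21330/58965) = 1.24.

1.24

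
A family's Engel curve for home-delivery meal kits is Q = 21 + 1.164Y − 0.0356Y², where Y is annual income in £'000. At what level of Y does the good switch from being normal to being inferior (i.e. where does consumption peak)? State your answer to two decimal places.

16.35

dQ/dY = 1.164 − 0.0712Y.
The good is inferior where dQ/dY < 0. Setting dQ/dY = 0 gives Y = 1.164 / 0.0712 = 16.35.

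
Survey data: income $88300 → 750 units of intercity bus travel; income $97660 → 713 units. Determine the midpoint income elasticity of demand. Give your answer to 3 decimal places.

-0.502

ΔQ = 713 − 750 = -37; midpoint Q̄ = (750 + 713)/2 = 731.5.
ΔI = 97660 − 88300 = 9360; midpoint Ī = (88300 + 97660)/2 = 92980.
η = (ΔQ/Q̄) ÷ (ΔI/Ī) = (-37/731.5) ÷ (9360/92980) = -0.502.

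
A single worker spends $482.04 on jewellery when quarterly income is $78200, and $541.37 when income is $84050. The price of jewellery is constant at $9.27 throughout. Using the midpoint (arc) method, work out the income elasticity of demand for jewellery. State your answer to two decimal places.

With a constant price, Q₁ = 482.04/9.27 = 52.000 and Q₂ = 541.37/9.27 = 58.400 (equivalently, work directly with expenditure since P cancels).
Midpoint %ΔQ = (541.37 − 482.04)/511.71 = 0.11595; midpoint %ΔI = (84050 − 78200)/81125 = 0.07211.
η = 0.11595 / 0.07211 = 1.61.

1.61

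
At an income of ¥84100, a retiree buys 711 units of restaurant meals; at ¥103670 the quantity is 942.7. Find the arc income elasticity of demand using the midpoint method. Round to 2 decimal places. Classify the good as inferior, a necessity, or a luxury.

ΔQ = 942.7 − 711 = 231.7; midpoint Q̄ = (711 + 942.7)/2 = 826.85.
ΔI = 103670 − 84100 = 19570; midpoint Ī = (84100 + 103670)/2 = 93885.
η = (ΔQ/Q̄) ÷ (ΔI/Ī) = (231.7/826.85) ÷ (19570/93885) = 1.34.
η > 1 ⇒ luxury.

1.34 (luxury)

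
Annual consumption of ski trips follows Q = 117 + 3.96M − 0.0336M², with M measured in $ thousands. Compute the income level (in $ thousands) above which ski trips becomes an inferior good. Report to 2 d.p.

dQ/dM = 3.96 − 0.0672M.
The good is inferior where dQ/dM < 0. Setting dQ/dM = 0 gives M = 3.96 / 0.0672 = 58.93.

58.93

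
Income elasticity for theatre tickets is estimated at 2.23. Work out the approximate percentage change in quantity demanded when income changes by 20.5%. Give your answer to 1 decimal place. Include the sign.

%ΔQ ≈ η × %ΔI = 2.23 × 20.5% = 45.7%.

45.7%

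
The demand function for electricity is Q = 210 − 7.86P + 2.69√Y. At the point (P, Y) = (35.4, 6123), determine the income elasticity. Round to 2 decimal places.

0.74

At P = 35.4, Y = 6123: Q = 142.247.
Holding P constant, ∂Q/∂Y = 2.69/(2√Y) = 0.0171886.
η_Y = (∂Q/∂Y)·(Y/Q) = 0.0171886 × (6123/142.247) = 0.74.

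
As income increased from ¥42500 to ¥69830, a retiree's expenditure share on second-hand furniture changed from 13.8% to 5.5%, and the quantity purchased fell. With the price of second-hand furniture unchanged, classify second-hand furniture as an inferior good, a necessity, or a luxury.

inferior good

Quantity demanded falls as income rises, so η < 0.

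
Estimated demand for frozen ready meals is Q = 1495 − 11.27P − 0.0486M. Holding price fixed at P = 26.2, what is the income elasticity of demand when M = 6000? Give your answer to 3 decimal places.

-0.321

At P = 26.2, M = 6000: Q = 908.126.
Holding P constant, ∂Q/∂M = −0.0486.
η_M = (∂Q/∂M)·(M/Q) = -0.0486 × (6000/908.126) = -0.321.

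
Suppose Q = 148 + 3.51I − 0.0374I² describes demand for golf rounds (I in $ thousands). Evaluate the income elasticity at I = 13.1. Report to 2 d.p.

0.18

At I = 13.1: Q = 187.5628.
dQ/dI = 3.51 − 0.0748I = 2.53012.
η = (dQ/dI)·(I/Q) = 2.53012 × (13.1/187.5628) = 0.18.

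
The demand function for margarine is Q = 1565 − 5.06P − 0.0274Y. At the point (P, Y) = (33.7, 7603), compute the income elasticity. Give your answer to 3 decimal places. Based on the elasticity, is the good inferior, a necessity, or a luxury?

At P = 33.7, Y = 7603: Q = 1186.156.
Holding P constant, ∂Q/∂Y = −0.0274.
η_Y = (∂Q/∂Y)·(Y/Q) = -0.0274 × (7603/1186.156) = -0.176.
Since η < 0, this is an inferior good.

-0.176 (inferior good)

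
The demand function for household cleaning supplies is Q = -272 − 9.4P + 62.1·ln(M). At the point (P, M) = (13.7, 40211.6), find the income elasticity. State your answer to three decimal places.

0.241

At P = 13.7, M = 40211.6: Q = 257.599.
Holding P constant, ∂Q/∂M = 62.1/M = 0.00154433.
η_M = (∂Q/∂M)·(M/Q) = 0.00154433 × (40211.6/257.599) = 0.241.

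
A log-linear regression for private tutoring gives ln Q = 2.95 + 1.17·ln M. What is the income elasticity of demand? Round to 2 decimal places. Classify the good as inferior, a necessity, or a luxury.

1.17 (luxury)

In a log-linear demand, the coefficient on ln M is the income elasticity.
So η = 1.17.
η > 1 ⇒ luxury.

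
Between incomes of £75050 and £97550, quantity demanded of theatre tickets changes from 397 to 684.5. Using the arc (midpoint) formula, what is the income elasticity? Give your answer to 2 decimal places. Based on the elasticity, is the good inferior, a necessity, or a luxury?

2.04 (luxury)

ΔQ = 684.5 − 397 = 287.5; midpoint Q̄ = (397 + 684.5)/2 = 540.75.
ΔI = 97550 − 75050 = 22500; midpoint Ī = (75050 + 97550)/2 = 86300.
η = (ΔQ/Q̄) ÷ (ΔI/Ī) = (287.5/540.75) ÷ (22500/86300) = 2.04.
η > 1 ⇒ luxury.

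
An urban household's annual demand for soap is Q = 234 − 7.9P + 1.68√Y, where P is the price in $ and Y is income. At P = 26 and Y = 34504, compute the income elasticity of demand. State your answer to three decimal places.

0.458

At P = 26, Y = 34504: Q = 340.664.
Holding P constant, ∂Q/∂Y = 1.68/(2√Y) = 0.00452215.
η_Y = (∂Q/∂Y)·(Y/Q) = 0.00452215 × (34504/340.664) = 0.458.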